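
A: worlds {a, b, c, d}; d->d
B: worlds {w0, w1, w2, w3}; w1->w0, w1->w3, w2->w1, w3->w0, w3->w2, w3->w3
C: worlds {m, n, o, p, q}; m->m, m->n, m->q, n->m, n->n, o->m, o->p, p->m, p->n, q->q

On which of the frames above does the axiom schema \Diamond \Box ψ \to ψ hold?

The schema corresponds to symmetry: \forall x \forall y (Rxy \to Ryx).
A: holds.
B: fails — Rw1w0 but not Rw0w1.
C: fails — Rom but not Rmo.
Valid on: A.

A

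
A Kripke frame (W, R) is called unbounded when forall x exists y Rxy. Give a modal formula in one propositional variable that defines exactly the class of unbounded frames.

□s → ◇s

A defining formula is □s → ◇s (the D axiom).
Suppose □s→◇s is valid. At any x set V(s)=W. Then □s at x, so ◇s at x, so x has a successor.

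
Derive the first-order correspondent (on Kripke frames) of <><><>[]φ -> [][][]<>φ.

forall x forall y forall z ((x R^3 y & x R^3 z) -> exists w (yRw & zRw))

This is a Sahlqvist (Geach-type) schema ◇^3□^1φ → □^3◇^1φ.
Minimal-valuation argument: fix x; take any y with xR^3y and any z with xR^3z. Set V(φ) to the set of worlds R-reachable from y in exactly 1 step. Then □^1φ holds at y, so the antecedent holds at x; validity forces ◇^1φ at z, giving a w with zR^1w and yR^1w.
First-order correspondent: forall x forall y forall z ((x R^3 y & x R^3 z) -> exists w (yRw & zRw)).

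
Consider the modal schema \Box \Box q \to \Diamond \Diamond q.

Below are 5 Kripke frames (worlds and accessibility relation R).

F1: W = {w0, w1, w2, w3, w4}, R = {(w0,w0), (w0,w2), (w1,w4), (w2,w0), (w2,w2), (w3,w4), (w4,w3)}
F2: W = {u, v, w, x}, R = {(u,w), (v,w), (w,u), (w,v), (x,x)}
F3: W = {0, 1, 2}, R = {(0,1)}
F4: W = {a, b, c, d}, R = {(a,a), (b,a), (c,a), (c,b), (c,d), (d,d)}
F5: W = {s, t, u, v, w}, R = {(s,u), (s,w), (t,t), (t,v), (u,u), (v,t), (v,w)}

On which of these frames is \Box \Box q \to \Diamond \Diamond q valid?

Frame correspondent (Sahlqvist): \forall x \exists w (x R^2 w \wedge x R^2 w) — i.e. a generalized confluence (Geach) condition.
F1: satisfies the condition.
F2: satisfies the condition.
F3: fails — at 0 but no w with 0R²w and 0R²w.
F4: satisfies the condition.
F5: fails — at w but no w* with wR²w* and wR²w*.

F1, F2, F4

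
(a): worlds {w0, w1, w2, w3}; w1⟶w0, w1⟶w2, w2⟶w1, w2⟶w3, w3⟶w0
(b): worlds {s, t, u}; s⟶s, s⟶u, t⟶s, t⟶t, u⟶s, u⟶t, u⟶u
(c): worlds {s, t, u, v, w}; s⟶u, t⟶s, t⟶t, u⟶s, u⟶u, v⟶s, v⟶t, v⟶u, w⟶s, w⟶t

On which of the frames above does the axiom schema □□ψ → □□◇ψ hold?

(b), (c)

Frame correspondent (Sahlqvist): ∀x ∀z (xR²z → ∃w (xR²w ∧ zRw)) — i.e. a generalized confluence (Geach) condition.
(a): fails — w1R²w1 but no w with w1R²w and w1Rw.
(b): condition met.
(c): condition met.
Valid on: (b), (c).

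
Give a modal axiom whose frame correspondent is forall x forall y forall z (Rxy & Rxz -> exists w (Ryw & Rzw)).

The condition is convergence. The .2 schema ◇□s → □◇s defines it.

◇□s → □◇s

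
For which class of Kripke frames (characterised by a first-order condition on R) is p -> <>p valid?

This schema is equivalent to the T axiom □p → p.
Its frame correspondent is reflexivity — forall x Rxx.

reflexivity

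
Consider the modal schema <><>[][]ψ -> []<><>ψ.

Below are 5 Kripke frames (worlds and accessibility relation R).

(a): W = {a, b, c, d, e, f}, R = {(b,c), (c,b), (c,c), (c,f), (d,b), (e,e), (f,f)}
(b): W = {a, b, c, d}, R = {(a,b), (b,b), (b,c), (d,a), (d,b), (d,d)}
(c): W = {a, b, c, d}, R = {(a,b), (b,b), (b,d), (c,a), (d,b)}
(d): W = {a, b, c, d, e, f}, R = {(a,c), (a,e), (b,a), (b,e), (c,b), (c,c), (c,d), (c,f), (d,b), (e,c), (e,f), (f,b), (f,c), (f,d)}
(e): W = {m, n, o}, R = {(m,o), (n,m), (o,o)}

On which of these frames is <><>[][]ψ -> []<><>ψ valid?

This is the axiom for a generalized confluence (Geach) condition; its first-order frame correspondent is forall x forall y forall z ((x R^2 y & xRz) -> exists w (y R^2 w & z R^2 w)).
(a): satisfies the condition.
(b): fails — aR²c, aRb but no w with cR²w and bR²w.
(c): satisfies the condition.
(d): fails — aR²d, aRe but no w with dR²w and eR²w.
(e): satisfies the condition.
Valid on: (a), (c), (e).

(a), (c), (e)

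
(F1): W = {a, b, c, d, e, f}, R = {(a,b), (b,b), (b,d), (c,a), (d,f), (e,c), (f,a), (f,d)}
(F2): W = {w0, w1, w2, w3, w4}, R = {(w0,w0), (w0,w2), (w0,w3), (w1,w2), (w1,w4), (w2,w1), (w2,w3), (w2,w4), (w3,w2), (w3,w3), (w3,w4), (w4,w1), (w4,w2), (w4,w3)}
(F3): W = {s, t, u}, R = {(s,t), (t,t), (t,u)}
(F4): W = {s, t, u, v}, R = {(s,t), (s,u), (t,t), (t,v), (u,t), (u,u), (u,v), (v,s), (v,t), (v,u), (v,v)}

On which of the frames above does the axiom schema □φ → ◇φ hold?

(F1), (F2), (F4)

The schema corresponds to seriality: ∀x ∃y Rxy.
(F1): holds.
(F2): holds.
(F3): fails — world u has no successor.
(F4): holds.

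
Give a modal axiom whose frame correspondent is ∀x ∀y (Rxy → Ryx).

A defining formula is ψ → □◇ψ (the B axiom).
Suppose ψ→□◇ψ is valid. Take Rxy and set V(ψ)={x}. Then ψ at x, so □◇ψ at x, so ◇ψ at y, so some z with Ryz has ψ; z=x, i.e. Ryx.

ψ → □◇ψ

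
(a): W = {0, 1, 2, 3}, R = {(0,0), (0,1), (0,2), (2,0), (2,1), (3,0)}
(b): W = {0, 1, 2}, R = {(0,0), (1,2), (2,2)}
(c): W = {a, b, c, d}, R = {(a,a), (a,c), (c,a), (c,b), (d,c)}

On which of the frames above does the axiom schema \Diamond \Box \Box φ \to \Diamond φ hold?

(b)

This is the axiom for a generalized confluence (Geach) condition; its first-order frame correspondent is \forall x \forall y (xRy \to \exists w (y R^2 w \wedge xRw)).
(a): fails — 0R1 but no w with 1R²w and 0Rw.
(b): satisfies the condition.
(c): fails — cRb but no w with bR²w and cRw.
Valid on: (b).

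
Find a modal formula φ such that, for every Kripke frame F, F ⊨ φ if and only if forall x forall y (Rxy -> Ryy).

The condition is shift-reflexivity. The T□ schema □(□q → q) defines it.
Suppose □(□q→q) is valid. Take Rxy and set V(q)={w : Ryw}. Then at y, □q holds; since □(□q→q) at x, □q→q at y, so q at y, i.e. Ryy.

□(□q → q)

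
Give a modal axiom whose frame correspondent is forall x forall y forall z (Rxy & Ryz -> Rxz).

□q → □□q

The condition is transitivity. The 4 schema □q → □□q defines it.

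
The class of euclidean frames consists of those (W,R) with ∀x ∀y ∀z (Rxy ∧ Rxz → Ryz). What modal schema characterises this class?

◇s → □◇s

This is the Euclidean property; the standard corresponding axiom is 5: ◇s → □◇s.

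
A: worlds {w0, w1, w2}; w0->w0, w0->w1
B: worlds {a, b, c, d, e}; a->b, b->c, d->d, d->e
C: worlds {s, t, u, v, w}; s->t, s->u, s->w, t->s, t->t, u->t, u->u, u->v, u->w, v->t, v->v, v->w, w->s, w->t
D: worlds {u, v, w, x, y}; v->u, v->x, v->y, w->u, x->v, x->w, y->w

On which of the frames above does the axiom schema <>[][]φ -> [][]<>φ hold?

This is the axiom for a generalized confluence (Geach) condition; its first-order frame correspondent is forall x forall y forall z ((xRy & x R^2 z) -> exists w (y R^2 w & zRw)).
A: fails — w0Rw0, w0R²w1 but no w with w0R²w and w1Rw.
B: fails — aRb, aR²c but no w with bR²w and cRw.
C: holds.
D: fails — vRu, vR²v but no t with uR²t and vRt.

C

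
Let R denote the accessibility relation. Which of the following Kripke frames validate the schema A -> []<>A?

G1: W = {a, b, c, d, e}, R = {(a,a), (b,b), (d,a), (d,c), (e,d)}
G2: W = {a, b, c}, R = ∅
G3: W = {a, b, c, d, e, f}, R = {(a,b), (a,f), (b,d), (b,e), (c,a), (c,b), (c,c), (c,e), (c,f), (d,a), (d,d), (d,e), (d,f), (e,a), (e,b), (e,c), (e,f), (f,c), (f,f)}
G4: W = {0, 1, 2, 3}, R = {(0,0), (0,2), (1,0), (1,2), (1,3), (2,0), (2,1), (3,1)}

This is the axiom for symmetry; its first-order frame correspondent is forall x forall y (Rxy -> Ryx).
G1: fails — Rdc but not Rcd.
G2: ✓.
G3: fails — Rdf but not Rfd.
G4: fails — R10 but not R01.
Valid on: G2.

G2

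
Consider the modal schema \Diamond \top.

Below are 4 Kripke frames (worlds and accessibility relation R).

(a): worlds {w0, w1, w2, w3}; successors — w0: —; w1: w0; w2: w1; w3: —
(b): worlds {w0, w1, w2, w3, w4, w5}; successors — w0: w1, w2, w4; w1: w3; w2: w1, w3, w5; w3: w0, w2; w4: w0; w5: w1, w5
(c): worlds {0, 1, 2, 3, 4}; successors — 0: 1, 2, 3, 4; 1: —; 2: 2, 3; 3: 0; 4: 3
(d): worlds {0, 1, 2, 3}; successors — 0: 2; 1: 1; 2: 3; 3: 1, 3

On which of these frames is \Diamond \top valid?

Frame correspondent (Sahlqvist): \forall x \exists y Rxy — i.e. seriality.
(a): fails — world w0 has no successor.
(b): holds.
(c): fails — world 1 has no successor.
(d): holds.

(b), (d)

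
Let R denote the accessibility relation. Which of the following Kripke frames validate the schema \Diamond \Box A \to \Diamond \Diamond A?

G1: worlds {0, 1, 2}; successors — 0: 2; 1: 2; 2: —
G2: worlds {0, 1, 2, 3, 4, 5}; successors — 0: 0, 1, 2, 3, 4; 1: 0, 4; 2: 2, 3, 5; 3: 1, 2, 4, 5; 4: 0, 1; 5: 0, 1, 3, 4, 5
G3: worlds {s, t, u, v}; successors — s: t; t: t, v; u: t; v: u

Frame correspondent (Sahlqvist): \forall x \forall y (xRy \to \exists w (yRw \wedge x R^2 w)) — i.e. a generalized confluence (Geach) condition.
G1: fails — 0R2 but no w with 2Rw and 0R²w.
G2: condition met.
G3: condition met.

G2, G3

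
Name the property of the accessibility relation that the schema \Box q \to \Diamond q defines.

Suppose □q→◇q is valid. At any x set V(q)=W. Then □q at x, so ◇q at x, so x has a successor.
Conversely, any frame satisfying \forall x \exists y Rxy validates the schema.
Frame condition: \forall x \exists y Rxy.

seriality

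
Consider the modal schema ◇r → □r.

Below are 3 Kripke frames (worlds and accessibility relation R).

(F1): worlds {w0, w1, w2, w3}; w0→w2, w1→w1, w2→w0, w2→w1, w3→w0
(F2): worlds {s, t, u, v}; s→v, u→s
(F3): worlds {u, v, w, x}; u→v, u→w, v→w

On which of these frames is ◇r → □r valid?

(F2)

The schema corresponds to partial functionality: ∀x ∀y ∀z (Rxy ∧ Rxz → y = z).
(F1): fails — w2 sees both w0 and w1.
(F2): satisfies the condition.
(F3): fails — u sees both v and w.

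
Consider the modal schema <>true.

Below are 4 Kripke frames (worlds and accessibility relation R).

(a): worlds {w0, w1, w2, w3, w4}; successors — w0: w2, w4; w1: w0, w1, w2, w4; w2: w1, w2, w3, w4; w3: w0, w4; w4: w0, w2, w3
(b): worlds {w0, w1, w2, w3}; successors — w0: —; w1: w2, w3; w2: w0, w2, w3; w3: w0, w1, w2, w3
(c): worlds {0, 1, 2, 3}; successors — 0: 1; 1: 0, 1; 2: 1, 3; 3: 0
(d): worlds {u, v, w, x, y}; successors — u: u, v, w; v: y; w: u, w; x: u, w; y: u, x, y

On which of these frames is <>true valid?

(a), (c), (d)

The schema corresponds to seriality: forall x exists y Rxy.
(a): holds.
(b): fails — world w0 has no successor.
(c): holds.
(d): holds.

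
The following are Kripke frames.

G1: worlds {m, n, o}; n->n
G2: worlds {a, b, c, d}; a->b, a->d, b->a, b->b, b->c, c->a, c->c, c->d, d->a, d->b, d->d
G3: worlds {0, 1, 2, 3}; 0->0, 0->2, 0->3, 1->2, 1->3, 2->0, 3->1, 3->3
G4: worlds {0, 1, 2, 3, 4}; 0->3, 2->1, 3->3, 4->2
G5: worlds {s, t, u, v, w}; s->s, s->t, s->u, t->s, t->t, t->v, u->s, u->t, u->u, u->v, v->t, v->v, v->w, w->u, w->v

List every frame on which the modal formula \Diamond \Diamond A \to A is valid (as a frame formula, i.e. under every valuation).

G1

This is the axiom for a generalized confluence (Geach) condition; its first-order frame correspondent is \forall x \forall y (x R^2 y \to \exists w (y = w \wedge x = w)).
G1: ✓.
G2: fails — aR²b but b ≠ a.
G3: fails — 0R²1 but 1 ≠ 0.
G4: fails — 0R²3 but 3 ≠ 0.
G5: fails — sR²t but t ≠ s.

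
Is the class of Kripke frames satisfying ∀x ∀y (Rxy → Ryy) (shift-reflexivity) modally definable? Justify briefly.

Yes: it is shift-reflexivity, defined by the T□ schema □(□q → q).
Suppose □(□q→q) is valid. Take Rxy and set V(q)={w : Ryw}. Then at y, □q holds; since □(□q→q) at x, □q→q at y, so q at y, i.e. Ryy.

Definable; □(□q → q) defines it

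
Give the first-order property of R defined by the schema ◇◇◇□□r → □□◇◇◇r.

∀x ∀y ∀z ((xR³y ∧ xR²z) → ∃w (yR²w ∧ zR³w))

This is a Sahlqvist (Geach-type) schema ◇^3□^2r → □^2◇^3r.
First-order correspondent: ∀x ∀y ∀z ((xR³y ∧ xR²z) → ∃w (yR²w ∧ zR³w)).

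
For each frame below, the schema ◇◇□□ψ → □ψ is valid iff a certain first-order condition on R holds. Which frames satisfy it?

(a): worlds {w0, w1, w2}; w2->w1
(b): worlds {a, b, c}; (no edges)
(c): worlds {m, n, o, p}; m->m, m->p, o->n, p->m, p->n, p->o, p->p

The schema corresponds to a generalized confluence (Geach) condition: ∀x ∀y ∀z ((xR²y ∧ xRz) → ∃w (yR²w ∧ z = w)).
(a): ✓.
(b): ✓.
(c): fails — mR²n, mRm but no w with nR²w and m=w.
Valid on: (a), (b).

(a), (b)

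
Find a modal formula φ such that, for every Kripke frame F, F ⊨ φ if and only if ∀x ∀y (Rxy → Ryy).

This is shift-reflexivity; the standard corresponding axiom is T□: □(□s → s).
Suppose □(□s→s) is valid. Take Rxy and set V(s)={w : Ryw}. Then at y, □s holds; since □(□s→s) at x, □s→s at y, so s at y, i.e. Ryy.

□(□s → s)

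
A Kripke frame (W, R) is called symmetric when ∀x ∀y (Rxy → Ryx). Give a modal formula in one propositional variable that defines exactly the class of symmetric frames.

s → □◇s

A defining formula is s → □◇s (the B axiom).
Suppose s→□◇s is valid. Take Rxy and set V(s)={x}. Then s at x, so □◇s at x, so ◇s at y, so some z with Ryz has s; z=x, i.e. Ryx.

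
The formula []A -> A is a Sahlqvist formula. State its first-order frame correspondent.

Suppose □A→A is valid. At any x set V(A)={w : Rxw}. Then □A holds at x, so A holds at x, i.e. Rxx.

reflexivity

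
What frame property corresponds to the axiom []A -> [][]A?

transitivity: forall x forall y forall z (Rxy & Ryz -> Rxz)

This is the 4 axiom.
Its frame correspondent is transitivity — forall x forall y forall z (Rxy & Ryz -> Rxz).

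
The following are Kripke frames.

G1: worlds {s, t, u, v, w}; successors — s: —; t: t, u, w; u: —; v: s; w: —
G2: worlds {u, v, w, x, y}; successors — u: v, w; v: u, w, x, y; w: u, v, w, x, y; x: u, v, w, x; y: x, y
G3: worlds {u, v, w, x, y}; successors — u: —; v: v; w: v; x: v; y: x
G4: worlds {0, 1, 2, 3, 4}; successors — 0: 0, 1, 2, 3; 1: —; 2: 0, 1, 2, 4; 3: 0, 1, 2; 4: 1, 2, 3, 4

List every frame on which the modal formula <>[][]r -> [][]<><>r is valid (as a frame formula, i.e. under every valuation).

Frame correspondent (Sahlqvist): forall x forall y forall z ((xRy & x R^2 z) -> exists w (y R^2 w & z R^2 w)) — i.e. a generalized confluence (Geach) condition.
G1: fails — tRt, tR²u but no w* with tR²w* and uR²w*.
G2: holds.
G3: holds.
G4: fails — 0R0, 0R²1 but no w with 0R²w and 1R²w.

G2, G3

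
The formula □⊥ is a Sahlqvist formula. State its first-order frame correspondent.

emptiness of R

This is the Ver axiom.
It corresponds to emptiness of R: ∀x ∀y ¬Rxy.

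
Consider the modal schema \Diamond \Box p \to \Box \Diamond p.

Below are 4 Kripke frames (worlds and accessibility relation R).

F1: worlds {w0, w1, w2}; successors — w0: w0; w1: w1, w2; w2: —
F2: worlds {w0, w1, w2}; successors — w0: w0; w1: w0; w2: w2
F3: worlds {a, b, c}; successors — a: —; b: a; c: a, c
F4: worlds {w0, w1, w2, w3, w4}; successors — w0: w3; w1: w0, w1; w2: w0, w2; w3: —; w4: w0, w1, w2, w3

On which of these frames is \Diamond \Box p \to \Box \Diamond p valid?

F2

The schema corresponds to convergence: \forall x \forall y \forall z (Rxy \wedge Rxz \to \exists w (Ryw \wedge Rzw)).
F1: fails — Rw1w2 and Rw1w2 but w2 and w2 have no common successor.
F2: condition met.
F3: fails — Rba and Rba but a and a have no common successor.
F4: fails — Rw0w3 and Rw0w3 but w3 and w3 have no common successor.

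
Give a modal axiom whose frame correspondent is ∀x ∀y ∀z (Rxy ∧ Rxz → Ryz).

This is the Euclidean property; the standard corresponding axiom is 5: ◇q → □◇q.

◇q → □◇q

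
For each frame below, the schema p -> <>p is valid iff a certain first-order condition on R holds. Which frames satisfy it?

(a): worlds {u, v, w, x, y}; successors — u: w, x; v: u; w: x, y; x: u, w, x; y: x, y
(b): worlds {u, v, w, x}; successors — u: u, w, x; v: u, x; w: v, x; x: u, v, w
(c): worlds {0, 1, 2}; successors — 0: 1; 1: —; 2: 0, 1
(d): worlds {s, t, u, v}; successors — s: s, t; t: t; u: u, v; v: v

This is the axiom for reflexivity; its first-order frame correspondent is forall x Rxx.
(a): fails — world u does not see itself.
(b): fails — world v does not see itself.
(c): fails — world 0 does not see itself.
(d): condition met.

(d)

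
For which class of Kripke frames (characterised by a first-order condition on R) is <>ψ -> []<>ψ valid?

The Euclidean property

This schema is the 5 axiom.
It corresponds to the Euclidean property: forall x forall y forall z (Rxy & Rxz -> Ryz).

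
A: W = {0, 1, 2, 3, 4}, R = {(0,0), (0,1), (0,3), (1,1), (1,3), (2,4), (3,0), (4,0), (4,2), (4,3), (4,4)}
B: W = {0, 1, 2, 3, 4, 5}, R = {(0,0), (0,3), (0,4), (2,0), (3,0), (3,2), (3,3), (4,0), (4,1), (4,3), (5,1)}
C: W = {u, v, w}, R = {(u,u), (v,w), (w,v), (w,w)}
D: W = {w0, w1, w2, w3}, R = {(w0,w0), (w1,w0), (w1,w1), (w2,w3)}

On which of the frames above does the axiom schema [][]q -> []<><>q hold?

A, C

Frame correspondent (Sahlqvist): forall x forall z (xRz -> exists w (x R^2 w & z R^2 w)) — i.e. a generalized confluence (Geach) condition.
A: satisfies the condition.
B: fails — 4R1 but no w with 4R²w and 1R²w.
C: satisfies the condition.
D: fails — w2Rw3 but no w with w2R²w and w3R²w.
Valid on: A, C.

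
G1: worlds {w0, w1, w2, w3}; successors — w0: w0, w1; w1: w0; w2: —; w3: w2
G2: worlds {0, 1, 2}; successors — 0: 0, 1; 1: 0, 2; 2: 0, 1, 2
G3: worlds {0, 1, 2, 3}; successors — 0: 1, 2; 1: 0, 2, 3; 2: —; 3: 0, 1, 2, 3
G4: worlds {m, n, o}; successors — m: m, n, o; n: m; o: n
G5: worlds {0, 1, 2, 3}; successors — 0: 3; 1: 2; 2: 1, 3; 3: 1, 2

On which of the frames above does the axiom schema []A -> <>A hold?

This is the axiom for seriality; its first-order frame correspondent is forall x exists y Rxy.
G1: fails — world w2 has no successor.
G2: satisfies the condition.
G3: fails — world 2 has no successor.
G4: satisfies the condition.
G5: satisfies the condition.
Valid on: G2, G4, G5.

G2, G4, G5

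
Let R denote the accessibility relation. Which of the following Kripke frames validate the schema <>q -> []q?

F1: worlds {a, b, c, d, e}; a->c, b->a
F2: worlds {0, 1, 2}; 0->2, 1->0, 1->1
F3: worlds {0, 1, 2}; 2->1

The schema corresponds to partial functionality: forall x forall y forall z (Rxy & Rxz -> y = z).
F1: holds.
F2: fails — 1 sees both 0 and 1.
F3: holds.

F1, F3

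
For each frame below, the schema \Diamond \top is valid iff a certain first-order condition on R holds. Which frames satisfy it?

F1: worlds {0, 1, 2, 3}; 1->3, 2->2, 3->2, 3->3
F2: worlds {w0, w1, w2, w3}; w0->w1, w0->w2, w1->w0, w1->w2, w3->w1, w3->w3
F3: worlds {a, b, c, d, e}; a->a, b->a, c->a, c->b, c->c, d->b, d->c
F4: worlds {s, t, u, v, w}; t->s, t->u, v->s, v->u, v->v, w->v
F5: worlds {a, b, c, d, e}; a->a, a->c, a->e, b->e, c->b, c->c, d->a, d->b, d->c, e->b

This is the axiom for seriality; its first-order frame correspondent is \forall x \exists y Rxy.
F1: fails — world 0 has no successor.
F2: fails — world w2 has no successor.
F3: fails — world e has no successor.
F4: fails — world s has no successor.
F5: holds.
Valid on: F5.

F5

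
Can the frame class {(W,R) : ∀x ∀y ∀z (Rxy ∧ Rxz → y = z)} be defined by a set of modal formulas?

Yes — defined by ◇p → □p

This is a Sahlqvist condition; the CD axiom ◇p → □p defines it.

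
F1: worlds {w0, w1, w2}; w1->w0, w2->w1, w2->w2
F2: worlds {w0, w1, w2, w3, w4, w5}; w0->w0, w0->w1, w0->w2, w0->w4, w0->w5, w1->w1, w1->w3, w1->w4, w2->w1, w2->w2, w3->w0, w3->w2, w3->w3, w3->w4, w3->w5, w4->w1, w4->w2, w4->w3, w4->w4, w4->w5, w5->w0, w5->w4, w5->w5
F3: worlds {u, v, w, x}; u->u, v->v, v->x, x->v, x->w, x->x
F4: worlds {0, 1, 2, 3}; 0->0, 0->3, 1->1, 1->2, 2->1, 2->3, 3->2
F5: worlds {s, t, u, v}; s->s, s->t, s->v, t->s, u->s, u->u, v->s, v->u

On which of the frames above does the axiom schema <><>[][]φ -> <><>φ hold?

F2, F4, F5

Frame correspondent (Sahlqvist): forall x forall y (x R^2 y -> exists w (y R^2 w & x R^2 w)) — i.e. a generalized confluence (Geach) condition.
F1: fails — w2R²w0 but no w with w0R²w and w2R²w.
F2: holds.
F3: fails — vR²w but no t with wR²t and vR²t.
F4: holds.
F5: holds.
Valid on: F2, F4, F5.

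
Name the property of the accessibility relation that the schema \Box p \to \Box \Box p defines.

Suppose □p→□□p is valid. Take Rxy, Ryz and set V(p)={w : Rxw}. Then □p at x, so □□p at x, so □p at y, so p at z, i.e. Rxz.
The converse is a direct semantic check.
Frame condition: \forall x \forall y \forall z (Rxy \wedge Ryz \to Rxz).

transitivity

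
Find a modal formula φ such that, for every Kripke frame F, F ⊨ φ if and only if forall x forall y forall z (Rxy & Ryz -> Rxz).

The condition is transitivity. The 4 schema □r → □□r defines it.

□r → □□r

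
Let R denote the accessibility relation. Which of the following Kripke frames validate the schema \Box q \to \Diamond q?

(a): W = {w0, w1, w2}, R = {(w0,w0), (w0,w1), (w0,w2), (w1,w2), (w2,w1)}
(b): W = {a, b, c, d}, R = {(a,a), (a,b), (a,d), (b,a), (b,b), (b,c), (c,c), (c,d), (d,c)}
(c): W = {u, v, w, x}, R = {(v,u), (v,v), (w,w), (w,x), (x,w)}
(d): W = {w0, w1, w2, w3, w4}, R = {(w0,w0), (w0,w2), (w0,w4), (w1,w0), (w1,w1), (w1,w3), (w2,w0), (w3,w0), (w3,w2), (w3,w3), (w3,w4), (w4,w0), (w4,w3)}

The schema corresponds to seriality: \forall x \exists y Rxy.
(a): satisfies the condition.
(b): satisfies the condition.
(c): fails — world u has no successor.
(d): satisfies the condition.
Valid on: (a), (b), (d).

(a), (b), (d)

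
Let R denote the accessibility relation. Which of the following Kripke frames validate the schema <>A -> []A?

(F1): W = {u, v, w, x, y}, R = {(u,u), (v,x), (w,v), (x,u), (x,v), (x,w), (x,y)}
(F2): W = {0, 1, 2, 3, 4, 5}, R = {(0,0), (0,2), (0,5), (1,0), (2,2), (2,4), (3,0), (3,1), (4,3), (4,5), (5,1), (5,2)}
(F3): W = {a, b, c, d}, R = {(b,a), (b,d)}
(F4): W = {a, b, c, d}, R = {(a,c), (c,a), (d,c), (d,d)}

Frame correspondent (Sahlqvist): forall x forall y forall z (Rxy & Rxz -> y = z) — i.e. partial functionality.
(F1): fails — x sees both u and v.
(F2): fails — 0 sees both 0 and 2.
(F3): fails — b sees both a and d.
(F4): fails — d sees both c and d.
Valid on no frame.

none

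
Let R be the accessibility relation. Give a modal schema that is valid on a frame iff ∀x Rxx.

A defining formula is □p → p (the T axiom).
Suppose □p→p is valid. At any x set V(p)={w : Rxw}. Then □p holds at x, so p holds at x, i.e. Rxx.

□p → p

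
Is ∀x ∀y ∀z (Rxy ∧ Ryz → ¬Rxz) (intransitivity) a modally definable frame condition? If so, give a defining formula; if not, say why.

Modal frame validity is preserved under surjective bounded morphisms.
The 3-cycle (worlds s,t,u with s→t→u→s) is intransitive. Mapping every world to a single reflexive point • is a surjective bounded morphism; the reflexive point is not intransitive (R••∧R•• but R••).
So the class is not modally definable.

Not modally definable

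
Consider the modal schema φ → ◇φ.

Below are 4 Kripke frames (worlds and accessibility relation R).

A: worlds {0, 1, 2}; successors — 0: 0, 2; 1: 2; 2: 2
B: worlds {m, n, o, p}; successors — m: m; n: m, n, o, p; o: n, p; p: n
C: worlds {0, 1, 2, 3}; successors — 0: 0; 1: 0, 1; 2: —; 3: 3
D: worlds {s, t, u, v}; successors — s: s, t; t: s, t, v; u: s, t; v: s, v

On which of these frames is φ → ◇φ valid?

The schema corresponds to reflexivity: ∀x Rxx.
A: fails — world 1 does not see itself.
B: fails — world o does not see itself.
C: fails — world 2 does not see itself.
D: fails — world u does not see itself.

none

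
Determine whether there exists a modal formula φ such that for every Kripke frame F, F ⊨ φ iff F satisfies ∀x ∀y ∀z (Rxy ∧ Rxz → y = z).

Definable; ◇r → □r defines it

The condition is partial functionality. A defining modal formula is ◇r → □r.
Suppose ◇r→□r is valid. Take Rxy, Rxz and set V(r)={y}. Then ◇r at x, so □r at x, so r at z, i.e. z=y.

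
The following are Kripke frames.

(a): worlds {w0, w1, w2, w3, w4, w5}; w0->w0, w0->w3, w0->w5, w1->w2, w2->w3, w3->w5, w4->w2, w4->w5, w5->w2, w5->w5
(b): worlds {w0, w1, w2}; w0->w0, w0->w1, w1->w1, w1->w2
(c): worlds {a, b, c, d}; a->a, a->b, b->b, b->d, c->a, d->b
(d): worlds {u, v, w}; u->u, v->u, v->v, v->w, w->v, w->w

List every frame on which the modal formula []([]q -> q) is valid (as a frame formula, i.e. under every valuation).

(d)

Frame correspondent (Sahlqvist): forall x forall y (Rxy -> Ryy) — i.e. shift-reflexivity.
(a): fails — Rw1w2 but not Rw2w2.
(b): fails — Rw1w2 but not Rw2w2.
(c): fails — Rbd but not Rdd.
(d): holds.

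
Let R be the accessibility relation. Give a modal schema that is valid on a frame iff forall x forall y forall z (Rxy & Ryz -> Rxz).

□p → □□p

A defining formula is □p → □□p (the 4 axiom).
Suppose □p→□□p is valid. Take Rxy, Ryz and set V(p)={w : Rxw}. Then □p at x, so □□p at x, so □p at y, so p at z, i.e. Rxz.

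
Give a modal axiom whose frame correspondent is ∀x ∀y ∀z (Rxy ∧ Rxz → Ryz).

◇s → □◇s

The condition is the Euclidean property. The 5 schema ◇s → □◇s defines it.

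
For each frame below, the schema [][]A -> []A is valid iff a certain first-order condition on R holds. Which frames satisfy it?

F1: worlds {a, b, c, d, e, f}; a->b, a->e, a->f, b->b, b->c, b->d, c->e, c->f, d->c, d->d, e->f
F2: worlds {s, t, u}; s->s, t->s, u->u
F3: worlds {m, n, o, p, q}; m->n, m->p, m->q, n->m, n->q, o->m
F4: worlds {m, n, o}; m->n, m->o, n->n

The schema corresponds to density: forall x forall y (Rxy -> exists z (Rxz & Rzy)).
F1: fails — Rae but no z with Raz and Rze.
F2: satisfies the condition.
F3: fails — Rom but no z with Roz and Rzm.
F4: fails — Rmo but no z with Rmz and Rzo.

F2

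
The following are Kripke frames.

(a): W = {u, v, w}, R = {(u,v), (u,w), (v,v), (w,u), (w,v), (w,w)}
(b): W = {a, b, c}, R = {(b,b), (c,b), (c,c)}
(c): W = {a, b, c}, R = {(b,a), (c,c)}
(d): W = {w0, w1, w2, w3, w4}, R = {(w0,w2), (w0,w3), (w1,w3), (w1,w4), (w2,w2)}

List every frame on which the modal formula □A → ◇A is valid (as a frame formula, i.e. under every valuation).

(a)

The schema corresponds to seriality: ∀x ∃y Rxy.
(a): ✓.
(b): fails — world a has no successor.
(c): fails — world a has no successor.
(d): fails — world w3 has no successor.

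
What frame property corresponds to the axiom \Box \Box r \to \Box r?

Suppose □□r→□r is valid. Take Rxy and set V(r)={w : xR²w}. Then □□r at x, so □r at x, so r at y, i.e. ∃z(Rxz∧Rzy).

density: \forall x \forall y (Rxy \to \exists z (Rxz \wedge Rzy))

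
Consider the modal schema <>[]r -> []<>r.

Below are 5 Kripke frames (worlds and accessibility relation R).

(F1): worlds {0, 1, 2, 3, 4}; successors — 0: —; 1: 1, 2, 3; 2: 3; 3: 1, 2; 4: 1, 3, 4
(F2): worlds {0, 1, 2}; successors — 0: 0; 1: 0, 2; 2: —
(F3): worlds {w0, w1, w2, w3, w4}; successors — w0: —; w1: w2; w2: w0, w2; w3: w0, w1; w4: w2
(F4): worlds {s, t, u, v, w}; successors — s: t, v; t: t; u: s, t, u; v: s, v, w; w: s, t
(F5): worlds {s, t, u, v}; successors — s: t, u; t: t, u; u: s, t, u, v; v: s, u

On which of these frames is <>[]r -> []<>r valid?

(F5)

This is the axiom for convergence; its first-order frame correspondent is forall x forall y forall z (Rxy & Rxz -> exists w (Ryw & Rzw)).
(F1): fails — R12 and R13 but 2 and 3 have no common successor.
(F2): fails — R10 and R12 but 0 and 2 have no common successor.
(F3): fails — Rw2w2 and Rw2w0 but w2 and w0 have no common successor.
(F4): fails — Rsv and Rst but v and t have no common successor.
(F5): holds.
Valid on: (F5).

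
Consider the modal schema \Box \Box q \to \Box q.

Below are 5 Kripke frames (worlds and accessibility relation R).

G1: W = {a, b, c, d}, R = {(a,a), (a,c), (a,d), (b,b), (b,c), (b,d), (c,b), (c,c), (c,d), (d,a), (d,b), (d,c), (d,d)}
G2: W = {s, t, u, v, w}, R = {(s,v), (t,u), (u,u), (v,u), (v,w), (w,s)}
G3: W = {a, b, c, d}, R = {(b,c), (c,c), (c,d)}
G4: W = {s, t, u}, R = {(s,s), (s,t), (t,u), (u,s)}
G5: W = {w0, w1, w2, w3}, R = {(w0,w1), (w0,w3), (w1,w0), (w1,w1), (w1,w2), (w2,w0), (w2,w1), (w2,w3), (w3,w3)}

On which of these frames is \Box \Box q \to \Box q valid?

G1, G3, G5

The schema corresponds to density: \forall x \forall y (Rxy \to \exists z (Rxz \wedge Rzy)).
G1: condition met.
G2: fails — Rvw but no z with Rvz and Rzw.
G3: condition met.
G4: fails — Rtu but no z with Rtz and Rzu.
G5: condition met.
Valid on: G1, G3, G5.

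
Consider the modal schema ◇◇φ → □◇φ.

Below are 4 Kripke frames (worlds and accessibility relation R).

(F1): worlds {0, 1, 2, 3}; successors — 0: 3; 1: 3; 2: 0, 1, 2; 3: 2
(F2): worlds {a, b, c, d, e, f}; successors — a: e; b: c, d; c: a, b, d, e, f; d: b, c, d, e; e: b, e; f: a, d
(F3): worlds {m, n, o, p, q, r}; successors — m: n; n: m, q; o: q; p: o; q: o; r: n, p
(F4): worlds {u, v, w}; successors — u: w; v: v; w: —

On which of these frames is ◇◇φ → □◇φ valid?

(F4)

This is the axiom for a generalized confluence (Geach) condition; its first-order frame correspondent is ∀x ∀y ∀z ((xR²y ∧ xRz) → ∃w (y = w ∧ zRw)).
(F1): fails — 2R²0, 2R0 but no w with 0=w and 0Rw.
(F2): fails — bR²a, bRd but no w with a=w and dRw.
(F3): fails — nR²n, nRq but no w with n=w and qRw.
(F4): satisfies the condition.
Valid on: (F4).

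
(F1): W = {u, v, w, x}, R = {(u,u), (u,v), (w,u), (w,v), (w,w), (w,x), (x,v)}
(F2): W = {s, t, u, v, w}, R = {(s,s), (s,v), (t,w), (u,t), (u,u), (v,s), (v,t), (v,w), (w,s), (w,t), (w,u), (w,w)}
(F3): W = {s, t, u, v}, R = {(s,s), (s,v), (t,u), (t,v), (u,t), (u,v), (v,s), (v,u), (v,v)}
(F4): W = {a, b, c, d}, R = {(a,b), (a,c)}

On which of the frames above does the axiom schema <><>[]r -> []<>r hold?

(F3), (F4)

The schema corresponds to a generalized confluence (Geach) condition: forall x forall y forall z ((x R^2 y & xRz) -> exists w (yRw & zRw)).
(F1): fails — uR²u, uRv but no t with uRt and vRt.
(F2): fails — sR²t, sRs but no w* with tRw* and sRw*.
(F3): condition met.
(F4): condition met.
Valid on: (F3), (F4).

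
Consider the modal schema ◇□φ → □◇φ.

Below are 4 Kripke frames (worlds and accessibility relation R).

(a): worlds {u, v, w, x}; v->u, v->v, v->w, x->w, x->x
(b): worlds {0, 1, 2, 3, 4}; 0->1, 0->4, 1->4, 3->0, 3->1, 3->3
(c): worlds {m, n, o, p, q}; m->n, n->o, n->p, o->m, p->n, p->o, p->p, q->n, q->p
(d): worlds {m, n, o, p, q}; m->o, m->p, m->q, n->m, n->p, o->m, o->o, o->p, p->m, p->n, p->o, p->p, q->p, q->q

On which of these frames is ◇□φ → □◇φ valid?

The schema corresponds to convergence: ∀x ∀y ∀z (Rxy ∧ Rxz → ∃w (Ryw ∧ Rzw)).
(a): fails — Rvv and Rvw but v and w have no common successor.
(b): fails — R01 and R04 but 1 and 4 have no common successor.
(c): fails — Rno and Rnp but o and p have no common successor.
(d): condition met.
Valid on: (d).

(d)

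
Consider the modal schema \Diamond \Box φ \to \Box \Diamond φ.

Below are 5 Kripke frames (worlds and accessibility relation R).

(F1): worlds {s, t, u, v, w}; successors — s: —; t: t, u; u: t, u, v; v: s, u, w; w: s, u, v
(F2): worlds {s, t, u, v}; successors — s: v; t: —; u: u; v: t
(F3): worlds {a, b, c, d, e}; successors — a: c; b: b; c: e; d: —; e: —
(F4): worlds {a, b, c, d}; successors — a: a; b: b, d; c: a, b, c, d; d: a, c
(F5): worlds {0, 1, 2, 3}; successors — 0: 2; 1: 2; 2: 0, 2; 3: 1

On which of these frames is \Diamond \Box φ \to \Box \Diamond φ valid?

This is the axiom for convergence; its first-order frame correspondent is \forall x \forall y \forall z (Rxy \wedge Rxz \to \exists w (Ryw \wedge Rzw)).
(F1): fails — Rvw and Rvs but w and s have no common successor.
(F2): fails — Rvt and Rvt but t and t have no common successor.
(F3): fails — Rce and Rce but e and e have no common successor.
(F4): fails — Rbb and Rbd but b and d have no common successor.
(F5): satisfies the condition.

(F5)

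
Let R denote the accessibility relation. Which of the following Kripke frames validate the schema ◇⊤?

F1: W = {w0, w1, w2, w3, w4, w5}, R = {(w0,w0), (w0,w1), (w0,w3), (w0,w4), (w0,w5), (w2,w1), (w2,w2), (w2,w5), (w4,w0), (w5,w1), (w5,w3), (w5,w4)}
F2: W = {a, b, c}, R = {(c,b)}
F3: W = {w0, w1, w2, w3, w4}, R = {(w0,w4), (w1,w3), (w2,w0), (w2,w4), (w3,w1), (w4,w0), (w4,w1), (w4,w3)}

This is the axiom for seriality; its first-order frame correspondent is ∀x ∃y Rxy.
F1: fails — world w1 has no successor.
F2: fails — world a has no successor.
F3: ✓.
Valid on: F3.

F3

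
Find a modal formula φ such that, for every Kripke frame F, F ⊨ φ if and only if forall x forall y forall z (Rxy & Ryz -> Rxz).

□q → □□q

This is transitivity; the standard corresponding axiom is 4: □q → □□q.
Suppose □q→□□q is valid. Take Rxy, Ryz and set V(q)={w : Rxw}. Then □q at x, so □□q at x, so □q at y, so q at z, i.e. Rxz.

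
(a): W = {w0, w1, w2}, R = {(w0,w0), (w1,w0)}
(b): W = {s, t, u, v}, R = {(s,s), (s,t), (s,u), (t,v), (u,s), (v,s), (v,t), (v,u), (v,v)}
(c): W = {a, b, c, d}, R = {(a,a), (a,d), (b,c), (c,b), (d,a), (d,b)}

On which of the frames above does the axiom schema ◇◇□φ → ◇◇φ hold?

(a)

This is the axiom for a generalized confluence (Geach) condition; its first-order frame correspondent is ∀x ∀y (xR²y → ∃w (yRw ∧ xR²w)).
(a): holds.
(b): fails — uR²t but no w with tRw and uR²w.
(c): fails — aR²b but no w with bRw and aR²w.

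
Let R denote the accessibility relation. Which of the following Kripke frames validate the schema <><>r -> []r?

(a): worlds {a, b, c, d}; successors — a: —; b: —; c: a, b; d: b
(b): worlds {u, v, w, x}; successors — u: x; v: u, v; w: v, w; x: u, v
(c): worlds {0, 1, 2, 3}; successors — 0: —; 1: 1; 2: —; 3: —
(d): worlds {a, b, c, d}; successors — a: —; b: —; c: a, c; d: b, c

The schema corresponds to a generalized confluence (Geach) condition: forall x forall y forall z ((x R^2 y & xRz) -> exists w (y = w & z = w)).
(a): condition met.
(b): fails — uR²u, uRx but u ≠ x.
(c): condition met.
(d): fails — cR²a, cRc but a ≠ c.

(a), (c)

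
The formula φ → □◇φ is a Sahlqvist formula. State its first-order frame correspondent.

Symmetry

Suppose φ→□◇φ is valid. Take Rxy and set V(φ)={x}. Then φ at x, so □◇φ at x, so ◇φ at y, so some z with Ryz has φ; z=x, i.e. Ryx.
The converse is a direct semantic check.
So the correspondent is symmetry.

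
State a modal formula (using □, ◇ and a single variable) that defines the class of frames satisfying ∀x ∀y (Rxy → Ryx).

The condition is symmetry. The B schema q → □◇q defines it.
Suppose q→□◇q is valid. Take Rxy and set V(q)={x}. Then q at x, so □◇q at x, so ◇q at y, so some z with Ryz has q; z=x, i.e. Ryx.

q → □◇q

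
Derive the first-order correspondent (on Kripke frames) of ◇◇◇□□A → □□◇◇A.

This is a Sahlqvist (Geach-type) schema ◇^3□^2A → □^2◇^2A.
Minimal-valuation argument: fix x; take any y with xR^3y and any z with xR^2z. Set V(A) to the set of worlds R-reachable from y in exactly 2 steps. Then □^2A holds at y, so the antecedent holds at x; validity forces ◇^2A at z, giving a w with zR^2w and yR^2w.
First-order correspondent: ∀x ∀y ∀z ((xR³y ∧ xR²z) → ∃w (yR²w ∧ zR²w)).

∀x ∀y ∀z ((xR³y ∧ xR²z) → ∃w (yR²w ∧ zR²w))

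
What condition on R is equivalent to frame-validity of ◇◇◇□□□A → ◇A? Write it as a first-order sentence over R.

∀x ∀y (xR³y → ∃w (yR³w ∧ xRw))

This is a Sahlqvist (Geach-type) schema ◇^3□^3A → □^0◇^1A.
Minimal-valuation argument: fix x; take any y with xR^3y and any z with xR^0z. Set V(A) to the set of worlds R-reachable from y in exactly 3 steps. Then □^3A holds at y, so the antecedent holds at x; validity forces ◇^1A at z, giving a w with zR^1w and yR^3w.
First-order correspondent: ∀x ∀y (xR³y → ∃w (yR³w ∧ xRw)).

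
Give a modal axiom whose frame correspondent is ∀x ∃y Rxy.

□ψ → ◇ψ

The condition is seriality. The D schema □ψ → ◇ψ defines it.
Suppose □ψ→◇ψ is valid. At any x set V(ψ)=W. Then □ψ at x, so ◇ψ at x, so x has a successor.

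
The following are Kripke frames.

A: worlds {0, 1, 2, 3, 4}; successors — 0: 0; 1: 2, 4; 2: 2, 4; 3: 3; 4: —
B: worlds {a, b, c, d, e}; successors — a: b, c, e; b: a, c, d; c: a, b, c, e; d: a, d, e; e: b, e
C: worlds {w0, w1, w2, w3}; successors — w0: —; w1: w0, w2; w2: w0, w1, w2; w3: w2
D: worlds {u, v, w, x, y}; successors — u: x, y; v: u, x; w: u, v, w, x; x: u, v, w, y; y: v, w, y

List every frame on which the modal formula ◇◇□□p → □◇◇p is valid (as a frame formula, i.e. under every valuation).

This is the axiom for a generalized confluence (Geach) condition; its first-order frame correspondent is ∀x ∀y ∀z ((xR²y ∧ xRz) → ∃w (yR²w ∧ zR²w)).
A: fails — 1R²2, 1R4 but no w with 2R²w and 4R²w.
B: satisfies the condition.
C: fails — w1R²w0, w1Rw0 but no w with w0R²w and w0R²w.
D: satisfies the condition.
Valid on: B, D.

B, D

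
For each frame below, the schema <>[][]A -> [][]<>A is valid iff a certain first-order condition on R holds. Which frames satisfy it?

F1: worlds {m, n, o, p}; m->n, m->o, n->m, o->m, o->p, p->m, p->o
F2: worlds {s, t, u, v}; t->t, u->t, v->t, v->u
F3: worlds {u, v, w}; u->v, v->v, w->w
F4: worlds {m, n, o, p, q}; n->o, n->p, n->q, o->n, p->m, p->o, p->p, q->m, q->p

The schema corresponds to a generalized confluence (Geach) condition: forall x forall y forall z ((xRy & x R^2 z) -> exists w (y R^2 w & zRw)).
F1: fails — oRm, oR²m but no w with mR²w and mRw.
F2: ✓.
F3: ✓.
F4: fails — nRo, nR²m but no w with oR²w and mRw.

F2, F3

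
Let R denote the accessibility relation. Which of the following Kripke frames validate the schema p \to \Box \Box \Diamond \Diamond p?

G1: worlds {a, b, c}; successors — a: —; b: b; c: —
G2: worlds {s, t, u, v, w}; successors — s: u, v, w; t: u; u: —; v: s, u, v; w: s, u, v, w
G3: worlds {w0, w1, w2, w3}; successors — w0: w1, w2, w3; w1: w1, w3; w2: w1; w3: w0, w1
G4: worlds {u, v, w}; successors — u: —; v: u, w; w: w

Frame correspondent (Sahlqvist): \forall x \forall z (x R^2 z \to \exists w (x = w \wedge z R^2 w)) — i.e. a generalized confluence (Geach) condition.
G1: condition met.
G2: fails — sR²u but no w* with s=w* and uR²w*.
G3: fails — w0R²w3 but no w with w0=w and w3R²w.
G4: fails — vR²w but no t with v=t and wR²t.
Valid on: G1.

G1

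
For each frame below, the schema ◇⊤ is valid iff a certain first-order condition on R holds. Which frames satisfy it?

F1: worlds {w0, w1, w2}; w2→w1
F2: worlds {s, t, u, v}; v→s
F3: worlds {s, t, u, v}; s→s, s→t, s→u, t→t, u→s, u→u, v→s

F3

The schema corresponds to seriality: ∀x ∃y Rxy.
F1: fails — world w0 has no successor.
F2: fails — world s has no successor.
F3: ✓.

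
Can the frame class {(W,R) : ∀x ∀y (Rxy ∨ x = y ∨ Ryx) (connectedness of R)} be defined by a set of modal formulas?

Not definable by any modal formula

Any modally definable frame class is closed under disjoint unions.
Take 4 disjoint single-world reflexive frames: each is trivially connected, but their disjoint union has 4 worlds with no edge between distinct components, so it is not connected.
So the class is not modally definable.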